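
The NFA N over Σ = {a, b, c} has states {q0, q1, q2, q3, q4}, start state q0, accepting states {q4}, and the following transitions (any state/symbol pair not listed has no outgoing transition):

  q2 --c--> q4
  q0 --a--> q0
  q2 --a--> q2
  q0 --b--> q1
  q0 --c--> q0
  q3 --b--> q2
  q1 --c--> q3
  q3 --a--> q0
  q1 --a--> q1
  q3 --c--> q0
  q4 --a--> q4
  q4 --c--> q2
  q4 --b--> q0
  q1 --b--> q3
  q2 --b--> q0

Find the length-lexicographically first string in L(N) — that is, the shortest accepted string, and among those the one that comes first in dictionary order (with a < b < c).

A breadth-first search from q0 reaches an accepting state first via the path q0 → q1 → q3 → q2 → q4 on input bbbc.
No string of length < 4 is accepted (BFS exhausts all shorter strings without reaching an accepting state), and bbbc is the lexicographically least accepting string of length 4.

bbbc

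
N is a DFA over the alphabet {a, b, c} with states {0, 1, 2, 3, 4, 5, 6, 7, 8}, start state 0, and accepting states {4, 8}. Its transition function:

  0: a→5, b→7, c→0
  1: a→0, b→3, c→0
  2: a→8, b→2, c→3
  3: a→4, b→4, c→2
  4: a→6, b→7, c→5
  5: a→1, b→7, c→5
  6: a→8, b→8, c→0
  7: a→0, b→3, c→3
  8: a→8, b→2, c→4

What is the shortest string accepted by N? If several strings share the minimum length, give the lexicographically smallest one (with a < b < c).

A breadth-first search from 0 reaches an accepting state first via the path 0 → 7 → 3 → 4 on input bba.
No string of length < 3 is accepted (BFS exhausts all shorter strings without reaching an accepting state), and bba is the lexicographically least accepting string of length 3.

bba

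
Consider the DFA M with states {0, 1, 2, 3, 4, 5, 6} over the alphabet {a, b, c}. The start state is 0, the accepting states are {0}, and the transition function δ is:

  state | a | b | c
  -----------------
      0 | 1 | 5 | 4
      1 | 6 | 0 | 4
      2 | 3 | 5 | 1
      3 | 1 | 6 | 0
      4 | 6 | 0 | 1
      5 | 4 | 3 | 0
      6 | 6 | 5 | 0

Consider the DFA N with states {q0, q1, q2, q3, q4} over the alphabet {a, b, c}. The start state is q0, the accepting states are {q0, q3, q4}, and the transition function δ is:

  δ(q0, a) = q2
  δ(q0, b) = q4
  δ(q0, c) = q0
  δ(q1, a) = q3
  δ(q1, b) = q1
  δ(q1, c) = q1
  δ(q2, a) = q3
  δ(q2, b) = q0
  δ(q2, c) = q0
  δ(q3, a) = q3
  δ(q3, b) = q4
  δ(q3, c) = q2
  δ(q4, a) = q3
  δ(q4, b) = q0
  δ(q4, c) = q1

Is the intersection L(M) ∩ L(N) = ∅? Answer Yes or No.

The empty string ε is accepted by both M and N.
Hence L(M) ∩ L(N) ≠ ∅.

No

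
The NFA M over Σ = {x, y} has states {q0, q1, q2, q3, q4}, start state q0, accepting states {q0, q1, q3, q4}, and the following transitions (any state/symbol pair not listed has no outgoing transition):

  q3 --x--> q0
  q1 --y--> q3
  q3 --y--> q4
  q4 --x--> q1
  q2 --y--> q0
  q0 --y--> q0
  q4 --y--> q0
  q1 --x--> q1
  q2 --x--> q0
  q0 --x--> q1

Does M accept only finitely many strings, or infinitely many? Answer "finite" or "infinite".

State q0 is reachable from the start and can reach an accepting state, and it lies on the cycle q0 → q0.
Traversing that cycle any number of times yields accepted strings of unbounded length, so the language is infinite.

infinite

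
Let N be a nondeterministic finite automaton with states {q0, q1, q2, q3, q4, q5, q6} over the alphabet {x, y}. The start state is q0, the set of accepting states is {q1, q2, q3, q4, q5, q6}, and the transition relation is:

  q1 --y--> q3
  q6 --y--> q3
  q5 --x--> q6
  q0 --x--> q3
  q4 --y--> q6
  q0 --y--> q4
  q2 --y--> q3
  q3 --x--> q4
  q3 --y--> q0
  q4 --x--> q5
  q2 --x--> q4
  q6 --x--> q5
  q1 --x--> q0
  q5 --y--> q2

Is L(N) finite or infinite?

infinite

State q0 is reachable from the start and can reach an accepting state, and it lies on the cycle q0 → q3 → q0.
Traversing that cycle any number of times yields accepted strings of unbounded length, so the language is infinite.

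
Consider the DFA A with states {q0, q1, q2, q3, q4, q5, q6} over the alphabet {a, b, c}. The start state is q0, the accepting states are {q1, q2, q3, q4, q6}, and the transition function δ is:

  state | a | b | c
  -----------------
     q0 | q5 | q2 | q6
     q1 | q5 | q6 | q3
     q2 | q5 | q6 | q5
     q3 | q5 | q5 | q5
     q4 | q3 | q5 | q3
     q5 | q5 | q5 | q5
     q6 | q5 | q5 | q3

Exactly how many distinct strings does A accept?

The useful subgraph on states {q0, q2, q3, q6} is acyclic, so L(A) is finite; the longest accepting path visits 4 useful states, giving maximum string length 3.
Counting accepting paths from q0 by length: 2 of length 1, 2 of length 2, 1 of length 3. Total 5.

5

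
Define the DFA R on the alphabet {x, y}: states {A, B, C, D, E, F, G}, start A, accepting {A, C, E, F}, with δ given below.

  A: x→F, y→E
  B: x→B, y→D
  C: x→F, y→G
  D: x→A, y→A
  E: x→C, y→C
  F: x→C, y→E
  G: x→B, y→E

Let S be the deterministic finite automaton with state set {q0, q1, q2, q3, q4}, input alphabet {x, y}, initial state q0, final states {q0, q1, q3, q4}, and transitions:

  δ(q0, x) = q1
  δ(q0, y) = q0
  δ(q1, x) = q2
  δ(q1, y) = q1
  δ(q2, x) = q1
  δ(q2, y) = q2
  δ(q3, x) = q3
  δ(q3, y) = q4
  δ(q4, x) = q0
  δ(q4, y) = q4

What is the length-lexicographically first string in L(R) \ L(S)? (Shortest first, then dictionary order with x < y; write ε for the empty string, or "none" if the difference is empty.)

The string xx is accepted by R but not by S.
No shorter string lies in the difference, and xx is the lexicographically first length-2 string in L(R) \ L(S).

xx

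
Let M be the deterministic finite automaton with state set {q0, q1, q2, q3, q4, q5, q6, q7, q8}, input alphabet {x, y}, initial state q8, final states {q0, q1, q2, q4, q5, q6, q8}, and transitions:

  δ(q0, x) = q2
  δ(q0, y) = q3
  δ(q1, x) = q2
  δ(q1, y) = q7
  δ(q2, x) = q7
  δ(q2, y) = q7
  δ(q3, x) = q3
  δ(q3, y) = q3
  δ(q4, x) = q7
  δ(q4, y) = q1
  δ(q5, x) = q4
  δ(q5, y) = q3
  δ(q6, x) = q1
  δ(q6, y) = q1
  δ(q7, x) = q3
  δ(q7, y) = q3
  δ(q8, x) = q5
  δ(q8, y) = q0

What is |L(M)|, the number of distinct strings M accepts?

7

The useful subgraph on states {q0, q1, q2, q4, q5, q8} is acyclic, so L(M) is finite; the longest accepting path visits 5 useful states, giving maximum string length 4.
Counting accepting paths from q8 by length: 1 of length 0, 2 of length 1, 2 of length 2, 1 of length 3, 1 of length 4. Total 7.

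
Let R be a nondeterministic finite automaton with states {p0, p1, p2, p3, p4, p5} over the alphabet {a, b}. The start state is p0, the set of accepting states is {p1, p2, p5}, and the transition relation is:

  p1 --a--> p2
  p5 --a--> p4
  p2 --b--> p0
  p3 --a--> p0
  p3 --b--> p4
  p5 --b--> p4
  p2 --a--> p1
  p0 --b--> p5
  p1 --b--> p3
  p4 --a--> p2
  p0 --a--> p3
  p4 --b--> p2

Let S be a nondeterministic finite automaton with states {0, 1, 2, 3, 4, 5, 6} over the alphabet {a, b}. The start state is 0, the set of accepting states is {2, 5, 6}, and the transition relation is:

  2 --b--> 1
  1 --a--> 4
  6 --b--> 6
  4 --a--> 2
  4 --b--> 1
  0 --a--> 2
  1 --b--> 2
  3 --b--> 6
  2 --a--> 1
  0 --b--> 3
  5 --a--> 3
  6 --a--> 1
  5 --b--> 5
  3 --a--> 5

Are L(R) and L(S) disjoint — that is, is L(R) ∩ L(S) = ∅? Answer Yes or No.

No

The string aab is accepted by both R and S.
Hence L(R) ∩ L(S) ≠ ∅.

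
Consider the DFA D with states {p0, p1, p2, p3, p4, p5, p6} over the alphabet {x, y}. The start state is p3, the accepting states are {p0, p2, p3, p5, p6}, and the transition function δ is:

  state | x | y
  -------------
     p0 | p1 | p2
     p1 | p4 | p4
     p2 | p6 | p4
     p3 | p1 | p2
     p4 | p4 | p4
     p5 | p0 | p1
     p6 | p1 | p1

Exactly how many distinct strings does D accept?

3

The useful subgraph on states {p2, p3, p6} is acyclic, so L(D) is finite; the longest accepting path visits 3 useful states, giving maximum string length 2.
Counting accepting paths from p3 by length: 1 of length 0, 1 of length 1, 1 of length 2. Total 3.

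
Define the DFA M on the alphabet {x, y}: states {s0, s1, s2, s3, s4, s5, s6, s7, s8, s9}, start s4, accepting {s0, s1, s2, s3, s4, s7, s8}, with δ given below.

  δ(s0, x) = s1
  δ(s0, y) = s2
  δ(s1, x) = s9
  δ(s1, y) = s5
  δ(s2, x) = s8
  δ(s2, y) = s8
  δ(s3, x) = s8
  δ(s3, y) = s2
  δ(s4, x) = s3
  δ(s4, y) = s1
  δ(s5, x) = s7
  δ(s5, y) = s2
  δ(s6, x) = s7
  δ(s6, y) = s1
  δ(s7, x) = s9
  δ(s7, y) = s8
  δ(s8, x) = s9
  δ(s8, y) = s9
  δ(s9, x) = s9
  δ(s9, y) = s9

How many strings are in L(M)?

12

The useful subgraph on states {s1, s2, s3, s4, s5, s7, s8} is acyclic, so L(M) is finite; the longest accepting path visits 5 useful states, giving maximum string length 4.
Counting accepting paths from s4 by length: 1 of length 0, 2 of length 1, 2 of length 2, 4 of length 3, 3 of length 4. Total 12.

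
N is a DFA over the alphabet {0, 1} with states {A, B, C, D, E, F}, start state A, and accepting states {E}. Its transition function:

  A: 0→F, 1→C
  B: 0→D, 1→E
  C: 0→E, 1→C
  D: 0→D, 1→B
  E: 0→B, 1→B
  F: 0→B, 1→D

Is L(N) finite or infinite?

infinite

State C is reachable from the start and can reach an accepting state, and it lies on the cycle C → C.
Traversing that cycle any number of times yields accepted strings of unbounded length, so the language is infinite.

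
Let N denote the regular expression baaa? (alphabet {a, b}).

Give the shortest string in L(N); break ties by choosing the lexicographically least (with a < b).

baa

By inspection of the expression, no string of length less than 3 matches, and baa is the lexicographically first match of length 3.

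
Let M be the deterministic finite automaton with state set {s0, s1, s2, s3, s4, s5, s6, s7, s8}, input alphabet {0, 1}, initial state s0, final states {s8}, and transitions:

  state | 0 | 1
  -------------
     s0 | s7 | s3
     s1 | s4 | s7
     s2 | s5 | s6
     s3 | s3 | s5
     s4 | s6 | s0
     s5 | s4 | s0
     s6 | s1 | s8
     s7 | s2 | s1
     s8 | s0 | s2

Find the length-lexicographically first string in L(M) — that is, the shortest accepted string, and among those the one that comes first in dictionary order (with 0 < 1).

0011

A breadth-first search from s0 reaches an accepting state first via the path s0 → s7 → s2 → s6 → s8 on input 0011.
No string of length < 4 is accepted (BFS exhausts all shorter strings without reaching an accepting state), and 0011 is the lexicographically least accepting string of length 4.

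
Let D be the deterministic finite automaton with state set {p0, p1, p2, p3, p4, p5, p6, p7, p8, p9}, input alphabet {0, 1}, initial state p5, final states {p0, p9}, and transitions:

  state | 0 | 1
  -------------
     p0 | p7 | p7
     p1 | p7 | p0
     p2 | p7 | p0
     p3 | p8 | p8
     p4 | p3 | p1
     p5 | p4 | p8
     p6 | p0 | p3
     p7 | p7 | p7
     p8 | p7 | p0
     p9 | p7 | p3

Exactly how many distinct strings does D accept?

4

The useful subgraph on states {p0, p1, p3, p4, p5, p8} is acyclic, so L(D) is finite; the longest accepting path visits 5 useful states, giving maximum string length 4.
Counting accepting paths from p5 by length: 1 of length 2, 1 of length 3, 2 of length 4. Total 4.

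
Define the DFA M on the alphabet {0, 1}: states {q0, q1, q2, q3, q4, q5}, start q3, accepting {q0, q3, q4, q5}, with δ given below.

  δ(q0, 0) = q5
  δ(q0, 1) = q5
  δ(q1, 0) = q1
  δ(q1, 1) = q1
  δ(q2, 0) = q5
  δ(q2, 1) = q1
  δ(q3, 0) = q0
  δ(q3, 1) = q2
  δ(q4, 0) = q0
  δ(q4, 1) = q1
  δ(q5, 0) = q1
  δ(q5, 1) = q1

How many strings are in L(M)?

5

The useful subgraph on states {q0, q2, q3, q5} is acyclic, so L(M) is finite; the longest accepting path visits 3 useful states, giving maximum string length 2.
Counting accepting paths from q3 by length: 1 of length 0, 1 of length 1, 3 of length 2. Total 5.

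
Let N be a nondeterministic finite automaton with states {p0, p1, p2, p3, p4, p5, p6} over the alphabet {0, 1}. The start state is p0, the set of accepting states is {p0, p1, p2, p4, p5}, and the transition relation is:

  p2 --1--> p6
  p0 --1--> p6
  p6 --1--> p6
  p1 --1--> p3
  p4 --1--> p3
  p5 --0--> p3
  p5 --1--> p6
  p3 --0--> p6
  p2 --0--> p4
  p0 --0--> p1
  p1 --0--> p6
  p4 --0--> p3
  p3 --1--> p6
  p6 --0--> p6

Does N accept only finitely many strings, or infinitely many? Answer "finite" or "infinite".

finite

The useful states (reachable from p0 and able to reach an accepting state) are {p0, p1}.
Restricted to these states the transition graph has no cycle, so every accepting path has bounded length and L is finite.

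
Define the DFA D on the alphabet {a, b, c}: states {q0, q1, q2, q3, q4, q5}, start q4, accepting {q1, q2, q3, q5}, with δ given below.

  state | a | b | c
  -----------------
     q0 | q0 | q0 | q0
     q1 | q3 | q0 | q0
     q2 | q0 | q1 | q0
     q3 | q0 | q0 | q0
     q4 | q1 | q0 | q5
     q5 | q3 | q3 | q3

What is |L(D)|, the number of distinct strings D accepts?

The useful subgraph on states {q1, q3, q4, q5} is acyclic, so L(D) is finite; the longest accepting path visits 3 useful states, giving maximum string length 2.
Counting accepting paths from q4 by length: 2 of length 1, 4 of length 2. Total 6.

6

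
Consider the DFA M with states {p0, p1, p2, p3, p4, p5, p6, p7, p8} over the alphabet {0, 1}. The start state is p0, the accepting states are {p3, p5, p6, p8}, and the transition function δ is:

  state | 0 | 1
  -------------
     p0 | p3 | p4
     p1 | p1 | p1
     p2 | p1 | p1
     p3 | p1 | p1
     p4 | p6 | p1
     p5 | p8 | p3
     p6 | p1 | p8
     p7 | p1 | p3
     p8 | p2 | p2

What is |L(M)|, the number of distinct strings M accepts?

3

The useful subgraph on states {p0, p3, p4, p6, p8} is acyclic, so L(M) is finite; the longest accepting path visits 4 useful states, giving maximum string length 3.
Counting accepting paths from p0 by length: 1 of length 1, 1 of length 2, 1 of length 3. Total 3.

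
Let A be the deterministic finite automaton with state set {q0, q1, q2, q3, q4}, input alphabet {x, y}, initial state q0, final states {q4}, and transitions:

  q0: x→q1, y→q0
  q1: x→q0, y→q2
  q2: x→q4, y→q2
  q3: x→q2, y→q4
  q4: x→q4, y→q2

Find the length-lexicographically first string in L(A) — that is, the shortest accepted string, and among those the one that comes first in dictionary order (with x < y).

A breadth-first search from q0 reaches an accepting state first via the path q0 → q1 → q2 → q4 on input xyx.
No string of length < 3 is accepted (BFS exhausts all shorter strings without reaching an accepting state), and xyx is the lexicographically least accepting string of length 3.

xyx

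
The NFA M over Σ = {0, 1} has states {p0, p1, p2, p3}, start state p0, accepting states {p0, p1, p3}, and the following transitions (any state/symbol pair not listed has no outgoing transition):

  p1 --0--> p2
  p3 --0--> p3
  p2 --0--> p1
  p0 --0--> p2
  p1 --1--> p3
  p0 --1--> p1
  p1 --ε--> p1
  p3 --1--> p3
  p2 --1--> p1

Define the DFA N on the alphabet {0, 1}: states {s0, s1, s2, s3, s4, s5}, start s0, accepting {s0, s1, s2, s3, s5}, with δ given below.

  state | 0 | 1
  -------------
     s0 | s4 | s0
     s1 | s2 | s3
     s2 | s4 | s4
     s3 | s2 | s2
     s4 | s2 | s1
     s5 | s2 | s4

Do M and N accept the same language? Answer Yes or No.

No

The string 001 is accepted by M but rejected by N.
So L(M) ≠ L(N).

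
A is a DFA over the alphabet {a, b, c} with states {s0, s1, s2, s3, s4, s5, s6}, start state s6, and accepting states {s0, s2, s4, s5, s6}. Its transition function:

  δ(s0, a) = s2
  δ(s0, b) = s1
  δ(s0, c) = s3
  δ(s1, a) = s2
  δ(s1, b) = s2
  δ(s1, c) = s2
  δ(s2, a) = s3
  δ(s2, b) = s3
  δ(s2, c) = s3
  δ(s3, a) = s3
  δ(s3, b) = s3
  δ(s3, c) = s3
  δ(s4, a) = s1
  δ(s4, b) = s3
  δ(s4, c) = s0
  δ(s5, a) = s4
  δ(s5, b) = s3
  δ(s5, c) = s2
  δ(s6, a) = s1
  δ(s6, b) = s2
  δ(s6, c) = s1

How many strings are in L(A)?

The useful subgraph on states {s1, s2, s6} is acyclic, so L(A) is finite; the longest accepting path visits 3 useful states, giving maximum string length 2.
Counting accepting paths from s6 by length: 1 of length 0, 1 of length 1, 6 of length 2. Total 8.

8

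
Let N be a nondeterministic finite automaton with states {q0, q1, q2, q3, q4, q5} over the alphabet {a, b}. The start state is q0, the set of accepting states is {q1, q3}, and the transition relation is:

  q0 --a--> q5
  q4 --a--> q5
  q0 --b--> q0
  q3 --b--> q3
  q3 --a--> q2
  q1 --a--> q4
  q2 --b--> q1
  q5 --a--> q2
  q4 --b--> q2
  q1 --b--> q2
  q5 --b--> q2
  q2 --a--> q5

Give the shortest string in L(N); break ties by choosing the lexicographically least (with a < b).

aab

A breadth-first search from q0 reaches an accepting state first via the path q0 → q5 → q2 → q1 on input aab.
No string of length < 3 is accepted (BFS exhausts all shorter strings without reaching an accepting state), and aab is the lexicographically least accepting string of length 3.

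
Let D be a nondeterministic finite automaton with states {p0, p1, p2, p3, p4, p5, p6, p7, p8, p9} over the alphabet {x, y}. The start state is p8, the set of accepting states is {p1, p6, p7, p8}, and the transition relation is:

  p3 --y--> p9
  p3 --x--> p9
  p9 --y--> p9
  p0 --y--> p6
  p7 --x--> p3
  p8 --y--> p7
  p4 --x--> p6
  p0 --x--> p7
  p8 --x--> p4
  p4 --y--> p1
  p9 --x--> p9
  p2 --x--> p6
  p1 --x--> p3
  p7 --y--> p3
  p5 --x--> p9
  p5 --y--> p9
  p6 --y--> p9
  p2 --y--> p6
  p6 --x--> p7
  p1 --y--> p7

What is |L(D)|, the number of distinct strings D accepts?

6

The useful subgraph on states {p1, p4, p6, p7, p8} is acyclic, so L(D) is finite; the longest accepting path visits 4 useful states, giving maximum string length 3.
Counting accepting paths from p8 by length: 1 of length 0, 1 of length 1, 2 of length 2, 2 of length 3. Total 6.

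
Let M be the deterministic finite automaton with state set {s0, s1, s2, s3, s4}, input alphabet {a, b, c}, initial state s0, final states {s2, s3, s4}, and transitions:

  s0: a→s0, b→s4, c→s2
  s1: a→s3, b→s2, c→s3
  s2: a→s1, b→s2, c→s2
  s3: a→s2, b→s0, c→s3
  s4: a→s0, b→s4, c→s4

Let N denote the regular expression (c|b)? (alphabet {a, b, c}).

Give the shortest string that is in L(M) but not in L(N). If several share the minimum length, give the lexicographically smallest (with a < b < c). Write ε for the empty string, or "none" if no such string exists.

ab

The string ab is accepted by M but not by N.
No shorter string lies in the difference, and ab is the lexicographically first length-2 string in L(M) \ L(N).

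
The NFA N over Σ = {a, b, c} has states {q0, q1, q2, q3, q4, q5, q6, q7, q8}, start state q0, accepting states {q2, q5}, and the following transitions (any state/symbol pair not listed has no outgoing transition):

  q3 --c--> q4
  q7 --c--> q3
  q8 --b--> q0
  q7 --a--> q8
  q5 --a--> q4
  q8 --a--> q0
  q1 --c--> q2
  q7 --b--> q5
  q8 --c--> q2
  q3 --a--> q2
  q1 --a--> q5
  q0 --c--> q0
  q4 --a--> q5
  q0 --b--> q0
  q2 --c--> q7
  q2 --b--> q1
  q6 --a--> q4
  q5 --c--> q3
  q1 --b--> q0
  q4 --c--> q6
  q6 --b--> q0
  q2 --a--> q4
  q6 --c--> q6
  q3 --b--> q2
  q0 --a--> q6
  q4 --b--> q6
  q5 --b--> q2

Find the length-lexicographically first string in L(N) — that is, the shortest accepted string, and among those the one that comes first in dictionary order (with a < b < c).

aaa

A breadth-first search from q0 reaches an accepting state first via the path q0 → q6 → q4 → q5 on input aaa.
No string of length < 3 is accepted (BFS exhausts all shorter strings without reaching an accepting state), and aaa is the lexicographically least accepting string of length 3.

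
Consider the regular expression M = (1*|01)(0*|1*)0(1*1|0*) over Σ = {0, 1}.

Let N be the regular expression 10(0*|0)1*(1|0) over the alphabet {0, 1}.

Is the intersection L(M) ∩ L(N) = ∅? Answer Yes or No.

The string 100 is accepted by both M and N.
Hence L(M) ∩ L(N) ≠ ∅.

No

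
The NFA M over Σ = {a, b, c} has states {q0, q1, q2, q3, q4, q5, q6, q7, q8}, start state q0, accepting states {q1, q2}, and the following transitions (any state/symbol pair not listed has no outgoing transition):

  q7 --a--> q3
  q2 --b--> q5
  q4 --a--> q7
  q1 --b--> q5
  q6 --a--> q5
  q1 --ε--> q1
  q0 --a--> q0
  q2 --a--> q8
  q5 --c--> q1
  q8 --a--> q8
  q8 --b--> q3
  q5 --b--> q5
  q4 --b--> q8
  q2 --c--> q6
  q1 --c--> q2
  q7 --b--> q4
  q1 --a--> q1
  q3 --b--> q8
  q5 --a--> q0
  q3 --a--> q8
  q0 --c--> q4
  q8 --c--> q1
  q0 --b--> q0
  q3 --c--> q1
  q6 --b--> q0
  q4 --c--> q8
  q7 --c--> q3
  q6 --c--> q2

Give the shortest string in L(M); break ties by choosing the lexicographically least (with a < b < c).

cbc

A breadth-first search from q0 reaches an accepting state first via the path q0 → q4 → q8 → q1 on input cbc.
No string of length < 3 is accepted (BFS exhausts all shorter strings without reaching an accepting state), and cbc is the lexicographically least accepting string of length 3.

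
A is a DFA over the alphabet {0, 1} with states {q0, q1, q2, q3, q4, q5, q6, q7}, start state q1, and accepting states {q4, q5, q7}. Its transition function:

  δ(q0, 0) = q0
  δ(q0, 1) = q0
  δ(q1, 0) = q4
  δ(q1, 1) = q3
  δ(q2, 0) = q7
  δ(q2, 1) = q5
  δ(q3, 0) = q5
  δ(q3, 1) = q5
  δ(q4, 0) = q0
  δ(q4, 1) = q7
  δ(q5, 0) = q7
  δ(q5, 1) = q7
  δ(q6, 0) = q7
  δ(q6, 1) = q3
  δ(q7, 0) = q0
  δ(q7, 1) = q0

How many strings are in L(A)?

8

The useful subgraph on states {q1, q3, q4, q5, q7} is acyclic, so L(A) is finite; the longest accepting path visits 4 useful states, giving maximum string length 3.
Counting accepting paths from q1 by length: 1 of length 1, 3 of length 2, 4 of length 3. Total 8.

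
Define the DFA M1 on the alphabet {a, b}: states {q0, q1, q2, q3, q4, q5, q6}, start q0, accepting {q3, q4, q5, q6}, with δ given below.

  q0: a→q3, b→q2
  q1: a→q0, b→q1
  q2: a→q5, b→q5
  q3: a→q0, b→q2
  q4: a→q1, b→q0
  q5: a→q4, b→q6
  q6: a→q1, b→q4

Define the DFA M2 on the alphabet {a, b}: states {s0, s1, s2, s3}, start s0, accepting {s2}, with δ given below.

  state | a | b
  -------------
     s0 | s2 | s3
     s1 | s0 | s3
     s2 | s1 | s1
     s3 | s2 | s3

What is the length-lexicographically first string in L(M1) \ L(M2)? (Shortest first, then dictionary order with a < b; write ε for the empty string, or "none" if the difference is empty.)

bb

The string bb is accepted by M1 but not by M2.
No shorter string lies in the difference, and bb is the lexicographically first length-2 string in L(M1) \ L(M2).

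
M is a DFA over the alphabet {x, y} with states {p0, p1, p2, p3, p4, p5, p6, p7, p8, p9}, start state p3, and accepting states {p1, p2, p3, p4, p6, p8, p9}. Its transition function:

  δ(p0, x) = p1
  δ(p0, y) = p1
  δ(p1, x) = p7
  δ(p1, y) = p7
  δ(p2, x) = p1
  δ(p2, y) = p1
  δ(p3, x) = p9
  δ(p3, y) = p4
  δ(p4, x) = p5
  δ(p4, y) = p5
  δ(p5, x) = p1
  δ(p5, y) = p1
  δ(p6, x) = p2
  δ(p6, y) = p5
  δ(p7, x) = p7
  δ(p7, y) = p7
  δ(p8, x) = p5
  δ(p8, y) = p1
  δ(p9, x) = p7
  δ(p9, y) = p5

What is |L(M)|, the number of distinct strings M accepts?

9

The useful subgraph on states {p1, p3, p4, p5, p9} is acyclic, so L(M) is finite; the longest accepting path visits 4 useful states, giving maximum string length 3.
Counting accepting paths from p3 by length: 1 of length 0, 2 of length 1, 6 of length 3. Total 9.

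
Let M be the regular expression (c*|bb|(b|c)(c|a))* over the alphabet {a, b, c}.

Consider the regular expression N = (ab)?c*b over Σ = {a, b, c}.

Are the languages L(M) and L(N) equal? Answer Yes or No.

No

The empty string ε is accepted by M but rejected by N.
So L(M) ≠ L(N).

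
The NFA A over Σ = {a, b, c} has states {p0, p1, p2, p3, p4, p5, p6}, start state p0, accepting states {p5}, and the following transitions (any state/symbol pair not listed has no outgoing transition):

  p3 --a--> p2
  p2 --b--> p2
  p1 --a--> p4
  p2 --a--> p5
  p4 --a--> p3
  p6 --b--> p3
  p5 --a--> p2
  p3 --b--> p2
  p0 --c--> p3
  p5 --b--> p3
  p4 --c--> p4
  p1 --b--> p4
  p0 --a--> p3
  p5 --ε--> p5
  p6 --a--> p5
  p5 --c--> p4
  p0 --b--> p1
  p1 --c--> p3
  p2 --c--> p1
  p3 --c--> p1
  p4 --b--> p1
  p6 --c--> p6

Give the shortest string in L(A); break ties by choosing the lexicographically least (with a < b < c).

aaa

A breadth-first search from p0 reaches an accepting state first via the path p0 → p3 → p2 → p5 on input aaa.
No string of length < 3 is accepted (BFS exhausts all shorter strings without reaching an accepting state), and aaa is the lexicographically least accepting string of length 3.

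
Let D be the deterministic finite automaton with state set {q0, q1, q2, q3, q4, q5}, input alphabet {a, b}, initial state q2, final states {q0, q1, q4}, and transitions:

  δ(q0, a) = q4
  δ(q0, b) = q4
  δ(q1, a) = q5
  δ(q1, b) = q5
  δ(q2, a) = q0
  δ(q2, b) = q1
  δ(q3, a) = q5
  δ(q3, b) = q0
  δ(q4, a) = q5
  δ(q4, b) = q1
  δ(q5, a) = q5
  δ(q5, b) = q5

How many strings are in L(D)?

The useful subgraph on states {q0, q1, q2, q4} is acyclic, so L(D) is finite; the longest accepting path visits 4 useful states, giving maximum string length 3.
Counting accepting paths from q2 by length: 2 of length 1, 2 of length 2, 2 of length 3. Total 6.

6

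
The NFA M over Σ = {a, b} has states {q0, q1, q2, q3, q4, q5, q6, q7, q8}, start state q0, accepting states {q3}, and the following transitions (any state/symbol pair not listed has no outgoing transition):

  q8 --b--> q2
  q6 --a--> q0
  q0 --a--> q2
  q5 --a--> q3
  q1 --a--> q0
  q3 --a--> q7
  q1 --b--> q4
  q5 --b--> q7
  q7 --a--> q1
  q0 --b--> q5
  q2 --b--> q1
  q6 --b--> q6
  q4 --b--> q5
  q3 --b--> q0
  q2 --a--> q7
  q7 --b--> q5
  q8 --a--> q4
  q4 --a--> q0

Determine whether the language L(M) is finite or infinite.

State q0 is reachable from the start and can reach an accepting state, and it lies on the cycle q0 → q2 → q1 → q0.
Traversing that cycle any number of times yields accepted strings of unbounded length, so the language is infinite.

infinite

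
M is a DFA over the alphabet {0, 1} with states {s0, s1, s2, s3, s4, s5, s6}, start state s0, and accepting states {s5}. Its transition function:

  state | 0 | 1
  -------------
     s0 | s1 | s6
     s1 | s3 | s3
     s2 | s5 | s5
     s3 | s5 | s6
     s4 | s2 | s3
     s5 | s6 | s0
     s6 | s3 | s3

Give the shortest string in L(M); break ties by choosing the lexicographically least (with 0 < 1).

A breadth-first search from s0 reaches an accepting state first via the path s0 → s1 → s3 → s5 on input 000.
No string of length < 3 is accepted (BFS exhausts all shorter strings without reaching an accepting state), and 000 is the lexicographically least accepting string of length 3.

000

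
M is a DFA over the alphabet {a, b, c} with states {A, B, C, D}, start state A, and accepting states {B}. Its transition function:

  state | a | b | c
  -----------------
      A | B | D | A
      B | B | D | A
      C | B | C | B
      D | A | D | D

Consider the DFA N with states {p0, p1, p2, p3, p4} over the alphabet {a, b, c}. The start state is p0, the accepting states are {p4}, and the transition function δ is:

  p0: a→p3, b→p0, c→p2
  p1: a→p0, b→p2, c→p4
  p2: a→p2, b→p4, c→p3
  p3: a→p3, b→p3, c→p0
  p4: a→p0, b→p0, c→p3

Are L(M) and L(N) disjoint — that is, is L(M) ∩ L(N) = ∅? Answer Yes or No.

Yes

Exploring the product automaton M × N from the start pair (A, p0), following both machines on each input symbol, reaches 9 state pairs: (A, p0), (B, p3), (D, p0), (A, p2), (D, p3), (A, p3), (D, p2), (B, p2), (D, p4).
M accepts in {B} and N accepts in {p4}; no reachable pair has both components accepting, so no string drives both machines to acceptance simultaneously and L(M) ∩ L(N) = ∅.
So no string is accepted by both, and the intersection is empty.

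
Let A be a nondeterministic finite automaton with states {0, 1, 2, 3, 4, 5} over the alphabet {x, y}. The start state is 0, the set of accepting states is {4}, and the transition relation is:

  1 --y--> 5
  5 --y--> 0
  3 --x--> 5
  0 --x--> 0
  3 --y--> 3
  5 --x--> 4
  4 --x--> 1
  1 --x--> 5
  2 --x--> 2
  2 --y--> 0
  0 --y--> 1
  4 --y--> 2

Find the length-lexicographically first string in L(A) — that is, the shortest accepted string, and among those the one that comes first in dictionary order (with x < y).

A breadth-first search from 0 reaches an accepting state first via the path 0 → 1 → 5 → 4 on input yxx.
No string of length < 3 is accepted (BFS exhausts all shorter strings without reaching an accepting state), and yxx is the lexicographically least accepting string of length 3.

yxx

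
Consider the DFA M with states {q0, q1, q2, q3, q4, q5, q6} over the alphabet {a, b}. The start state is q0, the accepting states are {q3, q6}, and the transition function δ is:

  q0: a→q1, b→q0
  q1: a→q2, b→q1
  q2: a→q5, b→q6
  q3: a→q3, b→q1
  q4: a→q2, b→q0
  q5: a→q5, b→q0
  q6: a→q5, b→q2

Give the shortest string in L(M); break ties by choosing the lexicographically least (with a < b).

aab

A breadth-first search from q0 reaches an accepting state first via the path q0 → q1 → q2 → q6 on input aab.
No string of length < 3 is accepted (BFS exhausts all shorter strings without reaching an accepting state), and aab is the lexicographically least accepting string of length 3.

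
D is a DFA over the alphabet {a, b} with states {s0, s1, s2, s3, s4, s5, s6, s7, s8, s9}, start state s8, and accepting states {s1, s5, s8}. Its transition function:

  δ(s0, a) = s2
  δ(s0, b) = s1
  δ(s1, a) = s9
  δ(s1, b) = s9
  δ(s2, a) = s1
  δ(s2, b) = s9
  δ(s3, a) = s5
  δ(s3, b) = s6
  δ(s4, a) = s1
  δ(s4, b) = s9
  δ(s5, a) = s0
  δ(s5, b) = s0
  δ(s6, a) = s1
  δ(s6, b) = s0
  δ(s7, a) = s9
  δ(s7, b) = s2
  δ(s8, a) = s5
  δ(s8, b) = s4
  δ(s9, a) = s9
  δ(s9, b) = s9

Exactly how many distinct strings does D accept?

The useful subgraph on states {s0, s1, s2, s4, s5, s8} is acyclic, so L(D) is finite; the longest accepting path visits 5 useful states, giving maximum string length 4.
Counting accepting paths from s8 by length: 1 of length 0, 1 of length 1, 1 of length 2, 2 of length 3, 2 of length 4. Total 7.

7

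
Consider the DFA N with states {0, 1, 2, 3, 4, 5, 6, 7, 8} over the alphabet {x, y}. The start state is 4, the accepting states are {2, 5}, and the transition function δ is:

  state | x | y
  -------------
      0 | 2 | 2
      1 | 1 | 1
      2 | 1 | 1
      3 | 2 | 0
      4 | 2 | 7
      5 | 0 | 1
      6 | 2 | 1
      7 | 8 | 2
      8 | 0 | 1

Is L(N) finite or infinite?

The useful states (reachable from 4 and able to reach an accepting state) are {0, 2, 4, 7, 8}.
Restricted to these states the transition graph has no cycle, so every accepting path has bounded length and L is finite.

finite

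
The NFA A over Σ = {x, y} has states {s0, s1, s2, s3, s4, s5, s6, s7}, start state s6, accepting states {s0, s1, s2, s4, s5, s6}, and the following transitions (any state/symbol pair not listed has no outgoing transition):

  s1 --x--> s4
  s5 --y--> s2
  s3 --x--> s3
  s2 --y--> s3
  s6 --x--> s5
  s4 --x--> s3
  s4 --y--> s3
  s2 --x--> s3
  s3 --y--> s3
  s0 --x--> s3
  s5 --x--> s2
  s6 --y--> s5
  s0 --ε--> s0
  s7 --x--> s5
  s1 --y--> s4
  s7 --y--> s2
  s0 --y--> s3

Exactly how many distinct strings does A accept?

The useful subgraph on states {s2, s5, s6} is acyclic, so L(A) is finite; the longest accepting path visits 3 useful states, giving maximum string length 2.
Counting accepting paths from s6 by length: 1 of length 0, 2 of length 1, 4 of length 2. Total 7.

7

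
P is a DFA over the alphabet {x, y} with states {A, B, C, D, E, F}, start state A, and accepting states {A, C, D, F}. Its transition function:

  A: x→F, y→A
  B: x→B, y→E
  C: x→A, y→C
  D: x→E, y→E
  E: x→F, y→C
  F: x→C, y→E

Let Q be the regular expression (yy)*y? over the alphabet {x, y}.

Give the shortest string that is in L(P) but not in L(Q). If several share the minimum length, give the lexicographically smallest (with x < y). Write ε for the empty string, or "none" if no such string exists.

x

The string x is accepted by P but not by Q.
No shorter string lies in the difference, and x is the lexicographically first length-1 string in L(P) \ L(Q).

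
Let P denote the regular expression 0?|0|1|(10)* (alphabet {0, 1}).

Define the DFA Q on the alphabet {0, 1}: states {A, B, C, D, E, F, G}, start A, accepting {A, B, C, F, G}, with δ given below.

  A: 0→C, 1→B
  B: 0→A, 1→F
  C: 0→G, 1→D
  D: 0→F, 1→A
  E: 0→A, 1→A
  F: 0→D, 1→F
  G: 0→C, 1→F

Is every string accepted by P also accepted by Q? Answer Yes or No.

Yes

Converting the expression P to a DFA (subset construction, then merging equivalent states) gives the minimal DFA with states {p0, p1, p2, p3, p4, p5}, start state p0, accepting states {p0, p1, p2, p4} and transitions p0: 0→p1, 1→p2; p1: 0→p3, 1→p3; p2: 0→p4, 1→p3; p3: 0→p3, 1→p3; p4: 0→p3, 1→p5; p5: 0→p4, 1→p3.
Exploring the product automaton P × Q from the start pair (p0, A), following both machines on each input symbol, reaches 11 state pairs: (p0, A), (p1, C), (p2, B), (p3, G), (p3, D), (p4, A), (p3, F), (p3, C), (p3, A), (p5, B), (p3, B).
P accepts in {p0, p1, p2, p4} and Q accepts in {A, B, C, F, G}. The reachable pairs whose P-component is accepting are (p0, A), (p1, C), (p2, B), (p4, A); in each of them the Q-component is accepting too, so the product for L(P) \ L(Q) (P-component accepting, Q-component rejecting) has no reachable accepting pair and the difference is empty.
Hence every string in L(P) is also in L(Q).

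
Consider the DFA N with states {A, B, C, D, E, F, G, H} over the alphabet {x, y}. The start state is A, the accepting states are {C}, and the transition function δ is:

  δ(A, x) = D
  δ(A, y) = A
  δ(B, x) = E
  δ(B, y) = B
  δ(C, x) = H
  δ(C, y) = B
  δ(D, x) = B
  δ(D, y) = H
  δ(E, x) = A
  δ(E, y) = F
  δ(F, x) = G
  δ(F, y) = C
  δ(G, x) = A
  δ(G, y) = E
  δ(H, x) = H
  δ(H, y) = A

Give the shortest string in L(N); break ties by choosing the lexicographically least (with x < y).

xxxyy

A breadth-first search from A reaches an accepting state first via the path A → D → B → E → F → C on input xxxyy.
No string of length < 5 is accepted (BFS exhausts all shorter strings without reaching an accepting state), and xxxyy is the lexicographically least accepting string of length 5.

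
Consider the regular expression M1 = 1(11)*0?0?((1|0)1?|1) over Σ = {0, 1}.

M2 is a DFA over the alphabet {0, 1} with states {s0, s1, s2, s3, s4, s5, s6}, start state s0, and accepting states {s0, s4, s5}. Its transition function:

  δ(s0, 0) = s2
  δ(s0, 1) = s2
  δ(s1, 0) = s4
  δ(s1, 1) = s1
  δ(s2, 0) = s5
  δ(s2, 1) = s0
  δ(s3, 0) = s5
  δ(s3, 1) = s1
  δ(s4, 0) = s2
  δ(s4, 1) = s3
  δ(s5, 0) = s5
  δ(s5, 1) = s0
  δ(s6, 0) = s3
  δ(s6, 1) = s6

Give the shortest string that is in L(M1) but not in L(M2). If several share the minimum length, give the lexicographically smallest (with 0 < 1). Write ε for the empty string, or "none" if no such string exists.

The string 111 is accepted by M1 but not by M2.
No shorter string lies in the difference, and 111 is the lexicographically first length-3 string in L(M1) \ L(M2).

111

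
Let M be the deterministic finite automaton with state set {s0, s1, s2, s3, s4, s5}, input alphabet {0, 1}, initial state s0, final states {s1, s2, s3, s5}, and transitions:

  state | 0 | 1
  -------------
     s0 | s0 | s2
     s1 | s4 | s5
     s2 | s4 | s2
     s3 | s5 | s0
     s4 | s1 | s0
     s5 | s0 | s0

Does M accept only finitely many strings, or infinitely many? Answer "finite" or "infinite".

State s0 is reachable from the start and can reach an accepting state, and it lies on the cycle s0 → s0.
Traversing that cycle any number of times yields accepted strings of unbounded length, so the language is infinite.

infinite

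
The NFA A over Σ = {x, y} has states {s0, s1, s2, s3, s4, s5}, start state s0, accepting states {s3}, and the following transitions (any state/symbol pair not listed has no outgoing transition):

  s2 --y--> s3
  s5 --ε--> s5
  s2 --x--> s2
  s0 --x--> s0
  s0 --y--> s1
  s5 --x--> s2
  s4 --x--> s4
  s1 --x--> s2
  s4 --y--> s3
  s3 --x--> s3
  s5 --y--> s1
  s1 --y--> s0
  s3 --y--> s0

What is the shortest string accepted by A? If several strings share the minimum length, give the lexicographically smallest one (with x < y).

yxy

A breadth-first search from s0 reaches an accepting state first via the path s0 → s1 → s2 → s3 on input yxy.
No string of length < 3 is accepted (BFS exhausts all shorter strings without reaching an accepting state), and yxy is the lexicographically least accepting string of length 3.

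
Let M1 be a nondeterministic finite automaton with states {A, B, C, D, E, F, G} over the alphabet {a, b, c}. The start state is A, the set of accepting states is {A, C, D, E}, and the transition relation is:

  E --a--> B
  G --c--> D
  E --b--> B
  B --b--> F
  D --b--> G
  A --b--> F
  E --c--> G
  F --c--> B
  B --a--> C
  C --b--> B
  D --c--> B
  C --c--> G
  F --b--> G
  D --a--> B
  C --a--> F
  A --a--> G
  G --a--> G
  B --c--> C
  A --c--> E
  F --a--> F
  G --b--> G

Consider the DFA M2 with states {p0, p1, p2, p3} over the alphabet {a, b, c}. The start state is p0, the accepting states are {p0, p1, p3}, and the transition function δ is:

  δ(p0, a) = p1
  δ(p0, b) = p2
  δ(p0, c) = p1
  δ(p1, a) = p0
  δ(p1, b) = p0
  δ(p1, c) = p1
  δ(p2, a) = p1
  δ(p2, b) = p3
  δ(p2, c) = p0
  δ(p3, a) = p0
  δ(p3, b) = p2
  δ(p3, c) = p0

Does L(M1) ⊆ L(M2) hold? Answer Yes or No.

Yes

Exploring the product automaton M1 × M2 from the start pair (A, p0), following both machines on each input symbol, reaches 17 state pairs: (A, p0), (G, p1), (F, p2), (E, p1), (G, p0), (D, p1), (F, p1), (G, p3), (B, p0), (G, p2), (B, p1), (F, p0), (D, p0), (C, p1), (C, p0), (B, p2), (F, p3).
M1 accepts in {A, C, D, E} and M2 accepts in {p0, p1, p3}. The reachable pairs whose M1-component is accepting are (A, p0), (E, p1), (D, p1), (D, p0), (C, p1), (C, p0); in each of them the M2-component is accepting too, so the product for L(M1) \ L(M2) (M1-component accepting, M2-component rejecting) has no reachable accepting pair and the difference is empty.
Hence every string in L(M1) is also in L(M2).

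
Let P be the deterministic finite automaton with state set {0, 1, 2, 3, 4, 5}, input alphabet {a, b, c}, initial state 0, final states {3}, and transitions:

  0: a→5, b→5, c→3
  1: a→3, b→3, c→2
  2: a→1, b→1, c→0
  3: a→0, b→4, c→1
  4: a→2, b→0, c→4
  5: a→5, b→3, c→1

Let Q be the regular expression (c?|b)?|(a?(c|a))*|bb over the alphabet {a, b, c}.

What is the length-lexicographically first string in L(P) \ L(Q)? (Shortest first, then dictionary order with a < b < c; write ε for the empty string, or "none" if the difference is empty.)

The string ab is accepted by P but not by Q.
No shorter string lies in the difference, and ab is the lexicographically first length-2 string in L(P) \ L(Q).

ab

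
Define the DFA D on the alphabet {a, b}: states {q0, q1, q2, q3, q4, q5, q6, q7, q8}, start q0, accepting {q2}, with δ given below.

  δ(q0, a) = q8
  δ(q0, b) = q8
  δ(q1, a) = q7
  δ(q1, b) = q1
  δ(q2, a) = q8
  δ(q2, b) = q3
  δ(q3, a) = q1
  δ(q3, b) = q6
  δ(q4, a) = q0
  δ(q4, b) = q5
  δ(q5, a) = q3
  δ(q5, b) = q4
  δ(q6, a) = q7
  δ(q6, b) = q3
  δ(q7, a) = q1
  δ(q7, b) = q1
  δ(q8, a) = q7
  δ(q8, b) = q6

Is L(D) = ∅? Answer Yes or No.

The states reachable from the start state are {q0, q1, q3, q6, q7, q8}.
None of the accepting states {q2} is reachable, so no string is accepted and L(D) = ∅.

Yes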